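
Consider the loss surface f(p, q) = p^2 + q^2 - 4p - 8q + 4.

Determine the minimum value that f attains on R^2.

f(p,q) separates as A(p) + B(q) + 4, so its minimum is min A + min B + 4.
A'(p) = 2p - 4 vanishes at p ∈ {2}; B'(q) = 2q - 8 vanishes at q ∈ {4}.
Local minima of A (where A''>0): A(2)=-4. Local minima of B: B(4)=-16.
So the global minimum of f is A(2) + B(4) + 4 = -4 − 16 + 4 = -16, attained at (2, 4).

-16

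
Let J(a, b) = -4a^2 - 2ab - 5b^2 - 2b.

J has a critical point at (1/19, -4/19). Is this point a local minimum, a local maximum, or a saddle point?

The Hessian of J is constant: H = [[-8, -2], [-2, -10]].
det(H) = (-8)·(-10) − (-2)² = 76.
det(H) > 0 and tr(H) = -18 < 0, so H is negative definite and the point is a local maximum.

local maximum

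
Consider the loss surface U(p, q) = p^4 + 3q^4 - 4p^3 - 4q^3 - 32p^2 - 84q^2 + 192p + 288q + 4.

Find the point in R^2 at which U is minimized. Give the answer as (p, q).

(-4, -4)

U(p,q) separates as A(p) + B(q) + 4, so its minimum is min A + min B + 4.
A'(p) = 4(p - 4)(p - 3)(p + 4) vanishes at p ∈ {-4, 3, 4}; B'(q) = 12(q - 3)(q - 2)(q + 4) vanishes at q ∈ {-4, 2, 3}.
Local minima of A (where A''>0): A(-4)=-768, A(4)=256. Local minima of B: B(-4)=-1472, B(3)=243.
So the global minimum of U is A(-4) + B(-4) + 4 = -768 − 1472 + 4 = -2236, attained at (-4, -4).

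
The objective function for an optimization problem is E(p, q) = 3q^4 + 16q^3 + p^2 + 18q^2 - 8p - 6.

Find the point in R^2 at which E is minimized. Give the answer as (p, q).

E(p,q) separates as A(p) + B(q) − 6, so its minimum is min A + min B − 6.
A'(p) = 2p - 8 vanishes at p ∈ {4}; B'(q) = 12q(q + 1)(q + 3) vanishes at q ∈ {-3, -1, 0}.
Local minima of A (where A''>0): A(4)=-16. Local minima of B: B(-3)=-27, B(0)=0.
So the global minimum of E is A(4) + B(-3) − 6 = -16 − 27 − 6 = -49, attained at (4, -3).

(4, -3)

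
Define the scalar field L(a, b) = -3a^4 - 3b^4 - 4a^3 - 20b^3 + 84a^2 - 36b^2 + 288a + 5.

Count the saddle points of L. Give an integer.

4

L separates as a function of a plus a function of b, so ∇L=0 decouples.
∂L/∂a = -12(a - 4)(a + 2)(a + 3) = 0 at a ∈ {-3, -2, 4}; ∂L/∂b = -12b(b + 2)(b + 3) = 0 at b ∈ {-3, -2, 0}.
The Hessian is diagonal: diag(L_aa, L_bb). Second derivatives: L_aa(-3)=-84, L_aa(-2)=72, L_aa(4)=-504; L_bb(-3)=-36, L_bb(-2)=24, L_bb(0)=-72.
Saddle points occur where the two diagonal entries have opposite signs: (-3, -2), (-2, -3), (-2, 0), (4, -2). Count: 4.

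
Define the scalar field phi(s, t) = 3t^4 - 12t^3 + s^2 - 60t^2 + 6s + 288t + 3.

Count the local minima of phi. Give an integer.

phi separates as a function of s plus a function of t, so ∇phi=0 decouples.
∂phi/∂s = 2(s + 3) = 0 at s ∈ {-3}; ∂phi/∂t = 12(t - 4)(t - 2)(t + 3) = 0 at t ∈ {-3, 2, 4}.
The Hessian is diagonal: diag(phi_ss, phi_tt). Second derivatives: phi_ss(-3)=2; phi_tt(-3)=420, phi_tt(2)=-120, phi_tt(4)=168.
Local minima occur where both diagonal entries positive: (-3, -3), (-3, 4). Count: 2.

2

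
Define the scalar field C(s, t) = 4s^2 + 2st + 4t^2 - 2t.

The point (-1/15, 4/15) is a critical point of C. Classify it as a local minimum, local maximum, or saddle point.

The Hessian of C is constant: H = [[8, 2], [2, 8]].
det(H) = 8·8 − 2² = 60.
det(H) > 0 and tr(H) = 16 > 0, so H is positive definite and the point is a local minimum.

local minimum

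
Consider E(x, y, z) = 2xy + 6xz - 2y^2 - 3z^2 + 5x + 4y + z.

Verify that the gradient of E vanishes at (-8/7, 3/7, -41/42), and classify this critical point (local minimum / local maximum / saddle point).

saddle point

∇E = (2y + 6z + 5, 2x - 4y + 4, 6x - 6z + 1); substituting (-8/7, 3/7, -41/42) gives ∇E = (0, 0, 0), so (-8/7, 3/7, -41/42) is indeed a critical point.
The Hessian is constant: H = [[0, 2, 6], [2, -4, 0], [6, 0, -6]].
Leading principal minors: Δ₁ = 0, Δ₂ = -4, Δ₃ = 168.
The minors fit neither the all-positive nor the alternating-sign pattern, so H is indefinite: a saddle point.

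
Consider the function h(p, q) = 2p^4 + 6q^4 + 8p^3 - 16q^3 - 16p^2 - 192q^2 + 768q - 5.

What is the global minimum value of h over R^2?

h(p,q) separates as A(p) + B(q) − 5, so its minimum is min A + min B − 5.
A'(p) = 8p(p - 1)(p + 4) vanishes at p ∈ {-4, 0, 1}; B'(q) = 24(q - 4)(q - 2)(q + 4) vanishes at q ∈ {-4, 2, 4}.
Local minima of A (where A''>0): A(-4)=-256, A(1)=-6. Local minima of B: B(-4)=-3584, B(4)=512.
So the global minimum of h is A(-4) + B(-4) − 5 = -256 − 3584 − 5 = -3845, attained at (-4, -4).

-3845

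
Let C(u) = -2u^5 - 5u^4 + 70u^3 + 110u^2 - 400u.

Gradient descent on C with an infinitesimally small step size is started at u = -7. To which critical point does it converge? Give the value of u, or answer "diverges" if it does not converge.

C'(u) = -10(u - 4)(u - 1)(u + 2)(u + 5), so C'(-7) = -8800.
Gradient descent moves in the -C' direction, i.e. u is increasing.
The nearest critical point in that direction is u = -5, where C'' = 1620 > 0 (a local minimum). The iterate converges there.

-5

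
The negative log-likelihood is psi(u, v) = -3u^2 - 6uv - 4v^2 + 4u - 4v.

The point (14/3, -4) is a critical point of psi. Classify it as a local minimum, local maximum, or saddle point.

The Hessian of psi is constant: H = [[-6, -6], [-6, -8]].
det(H) = (-6)·(-8) − (-6)² = 12.
det(H) > 0 and tr(H) = -14 < 0, so H is negative definite and the point is a local maximum.

local maximum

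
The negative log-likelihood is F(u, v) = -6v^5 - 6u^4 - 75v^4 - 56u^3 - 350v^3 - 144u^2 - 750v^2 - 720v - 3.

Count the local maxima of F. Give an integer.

F separates as a function of u plus a function of v, so ∇F=0 decouples.
∂F/∂u = -24u(u + 3)(u + 4) = 0 at u ∈ {-4, -3, 0}; ∂F/∂v = -30(v + 1)(v + 2)(v + 3)(v + 4) = 0 at v ∈ {-4, -3, -2, -1}.
The Hessian is diagonal: diag(F_uu, F_vv). Second derivatives: F_uu(-4)=-96, F_uu(-3)=72, F_uu(0)=-288; F_vv(-4)=180, F_vv(-3)=-60, F_vv(-2)=60, F_vv(-1)=-180.
Local maxima occur where both diagonal entries negative: (-4, -3), (-4, -1), (0, -3), (0, -1). Count: 4.

4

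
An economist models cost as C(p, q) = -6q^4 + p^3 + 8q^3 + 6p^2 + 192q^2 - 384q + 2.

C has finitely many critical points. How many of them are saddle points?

3

C separates as a function of p plus a function of q, so ∇C=0 decouples.
∂C/∂p = 3p(p + 4) = 0 at p ∈ {-4, 0}; ∂C/∂q = -24(q - 4)(q - 1)(q + 4) = 0 at q ∈ {-4, 1, 4}.
The Hessian is diagonal: diag(C_pp, C_qq). Second derivatives: C_pp(-4)=-12, C_pp(0)=12; C_qq(-4)=-960, C_qq(1)=360, C_qq(4)=-576.
Saddle points occur where the two diagonal entries have opposite signs: (-4, 1), (0, -4), (0, 4). Count: 3.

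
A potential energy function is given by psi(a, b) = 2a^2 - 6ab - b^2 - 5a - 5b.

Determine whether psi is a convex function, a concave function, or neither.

psi is quadratic, so its Hessian is the constant matrix H = [[4, -6], [-6, -2]].
det(H) = -44, tr(H) = 2.
det(H) < 0, so H is indefinite: neither convex nor concave.

neither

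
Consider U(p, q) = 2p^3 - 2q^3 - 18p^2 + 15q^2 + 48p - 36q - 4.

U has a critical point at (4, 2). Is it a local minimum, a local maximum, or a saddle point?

local minimum

The mixed partial ∂²U/∂p∂q is 0, so the Hessian at any point is diag(U_pp, U_qq) = diag(12(p - 3), 6(-2q + 5)).
At (4, 2): H = diag(12, 6).
Both eigenvalues are positive, so H is positive definite: a local minimum.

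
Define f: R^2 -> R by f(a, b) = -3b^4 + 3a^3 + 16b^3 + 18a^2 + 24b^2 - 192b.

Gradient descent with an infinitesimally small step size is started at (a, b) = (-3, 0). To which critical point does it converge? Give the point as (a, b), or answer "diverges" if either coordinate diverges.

(0, 2)

f is separable, so gradient descent decouples: a follows -∂f/∂a, b follows -∂f/∂b.
∂f/∂a = 9a(a + 4); at a=-3 this is -27, so a increases.
∂f/∂b = -12(b - 4)(b - 2)(b + 2); at b=0 this is -192, so b increases.
a converges to its nearest critical value 0 (a local min of the a-part); b converges to 2. The iterate converges to (0, 2).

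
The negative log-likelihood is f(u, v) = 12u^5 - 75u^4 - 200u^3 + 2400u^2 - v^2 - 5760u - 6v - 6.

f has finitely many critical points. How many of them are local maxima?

2

f separates as a function of u plus a function of v, so ∇f=0 decouples.
∂f/∂u = 60(u - 4)(u - 3)(u - 2)(u + 4) = 0 at u ∈ {-4, 2, 3, 4}; ∂f/∂v = -2(v + 3) = 0 at v ∈ {-3}.
The Hessian is diagonal: diag(f_uu, f_vv). Second derivatives: f_uu(-4)=-20160, f_uu(2)=720, f_uu(3)=-420, f_uu(4)=960; f_vv(-3)=-2.
Local maxima occur where both diagonal entries negative: (-4, -3), (3, -3). Count: 2.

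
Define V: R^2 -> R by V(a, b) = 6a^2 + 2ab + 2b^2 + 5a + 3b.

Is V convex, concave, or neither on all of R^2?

V is quadratic, so its Hessian is the constant matrix H = [[12, 2], [2, 4]].
det(H) = 44, tr(H) = 16.
det(H) > 0 and tr(H) > 0, so H is positive definite everywhere: convex.

convex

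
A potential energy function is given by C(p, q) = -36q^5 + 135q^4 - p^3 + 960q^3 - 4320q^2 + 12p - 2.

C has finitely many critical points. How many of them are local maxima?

2

C separates as a function of p plus a function of q, so ∇C=0 decouples.
∂C/∂p = -3(p - 2)(p + 2) = 0 at p ∈ {-2, 2}; ∂C/∂q = -180q(q - 4)(q - 3)(q + 4) = 0 at q ∈ {-4, 0, 3, 4}.
The Hessian is diagonal: diag(C_pp, C_qq). Second derivatives: C_pp(-2)=12, C_pp(2)=-12; C_qq(-4)=40320, C_qq(0)=-8640, C_qq(3)=3780, C_qq(4)=-5760.
Local maxima occur where both diagonal entries negative: (2, 0), (2, 4). Count: 2.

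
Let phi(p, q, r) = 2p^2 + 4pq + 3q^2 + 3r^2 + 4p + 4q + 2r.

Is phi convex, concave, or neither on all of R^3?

phi is quadratic, so its Hessian is the constant matrix H = [[4, 4, 0], [4, 6, 0], [0, 0, 6]].
Leading principal minors: 4, 8, 48.
All positive ⇒ H ≻ 0 ⇒ convex.

convex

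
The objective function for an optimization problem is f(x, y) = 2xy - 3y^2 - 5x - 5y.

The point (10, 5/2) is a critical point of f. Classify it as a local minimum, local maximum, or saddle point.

saddle point

The Hessian of f is constant: H = [[0, 2], [2, -6]].
det(H) = 0·(-6) − 2² = -4.
Since det(H) < 0, H is indefinite and the critical point is a saddle point.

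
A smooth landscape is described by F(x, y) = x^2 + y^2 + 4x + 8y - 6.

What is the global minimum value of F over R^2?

-26

F(x,y) separates as P(x) + Q(y) − 6, so its minimum is min P + min Q − 6.
P'(x) = 2x + 4 vanishes at x ∈ {-2}; Q'(y) = 2y + 8 vanishes at y ∈ {-4}.
Local minima of P (where P''>0): P(-2)=-4. Local minima of Q: Q(-4)=-16.
So the global minimum of F is P(-2) + Q(-4) − 6 = -4 − 16 − 6 = -26, attained at (-2, -4).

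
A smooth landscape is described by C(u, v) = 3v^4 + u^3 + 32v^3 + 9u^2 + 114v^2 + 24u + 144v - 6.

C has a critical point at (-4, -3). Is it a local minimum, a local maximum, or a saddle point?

The mixed partial ∂²C/∂u∂v is 0, so the Hessian at any point is diag(C_uu, C_vv) = diag(6(u + 3), 12(3v^2 + 16v + 19)).
At (-4, -3): H = diag(-6, -24).
Both eigenvalues are negative, so H is negative definite: a local maximum.

local maximum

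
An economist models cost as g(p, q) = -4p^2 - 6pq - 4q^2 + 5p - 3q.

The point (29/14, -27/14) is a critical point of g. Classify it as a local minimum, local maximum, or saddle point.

local maximum

The Hessian of g is constant: H = [[-8, -6], [-6, -8]].
det(H) = (-8)·(-8) − (-6)² = 28.
det(H) > 0 and tr(H) = -16 < 0, so H is negative definite and the point is a local maximum.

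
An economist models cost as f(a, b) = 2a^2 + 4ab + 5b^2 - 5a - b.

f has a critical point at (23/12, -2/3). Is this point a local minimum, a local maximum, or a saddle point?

local minimum

The Hessian of f is constant: H = [[4, 4], [4, 10]].
det(H) = 4·10 − 4² = 24.
det(H) > 0 and tr(H) = 14 > 0, so H is positive definite and the point is a local minimum.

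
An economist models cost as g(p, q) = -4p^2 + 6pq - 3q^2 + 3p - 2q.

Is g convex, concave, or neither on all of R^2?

g is quadratic, so its Hessian is the constant matrix H = [[-8, 6], [6, -6]].
det(H) = 12, tr(H) = -14.
det(H) > 0 and tr(H) < 0, so H is negative definite everywhere: concave.

concave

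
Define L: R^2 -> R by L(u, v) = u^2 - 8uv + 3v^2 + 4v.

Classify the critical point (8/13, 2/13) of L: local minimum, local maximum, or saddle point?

saddle point

The Hessian of L is constant: H = [[2, -8], [-8, 6]].
det(H) = 2·6 − (-8)² = -52.
Since det(H) < 0, H is indefinite and the critical point is a saddle point.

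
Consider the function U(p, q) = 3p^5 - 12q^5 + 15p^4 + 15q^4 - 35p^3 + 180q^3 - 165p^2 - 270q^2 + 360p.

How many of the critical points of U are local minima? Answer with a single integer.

4

U separates as a function of p plus a function of q, so ∇U=0 decouples.
∂U/∂p = 15(p - 2)(p - 1)(p + 3)(p + 4) = 0 at p ∈ {-4, -3, 1, 2}; ∂U/∂q = -60q(q - 3)(q - 1)(q + 3) = 0 at q ∈ {-3, 0, 1, 3}.
The Hessian is diagonal: diag(U_pp, U_qq). Second derivatives: U_pp(-4)=-450, U_pp(-3)=300, U_pp(1)=-300, U_pp(2)=450; U_qq(-3)=4320, U_qq(0)=-540, U_qq(1)=480, U_qq(3)=-2160.
Local minima occur where both diagonal entries positive: (-3, -3), (-3, 1), (2, -3), (2, 1). Count: 4.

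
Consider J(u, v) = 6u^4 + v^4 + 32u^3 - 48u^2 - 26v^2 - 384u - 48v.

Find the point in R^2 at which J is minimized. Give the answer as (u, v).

(2, 4)

J(u,v) separates as P(u) + Q(v), so its minimum is min P + min Q.
P'(u) = 24(u - 2)(u + 2)(u + 4) vanishes at u ∈ {-4, -2, 2}; Q'(v) = 4(v - 4)(v + 1)(v + 3) vanishes at v ∈ {-3, -1, 4}.
Local minima of P (where P''>0): P(-4)=256, P(2)=-608. Local minima of Q: Q(-3)=-9, Q(4)=-352.
So the global minimum of J is P(2) + Q(4) = -608 − 352 = -960, attained at (2, 4).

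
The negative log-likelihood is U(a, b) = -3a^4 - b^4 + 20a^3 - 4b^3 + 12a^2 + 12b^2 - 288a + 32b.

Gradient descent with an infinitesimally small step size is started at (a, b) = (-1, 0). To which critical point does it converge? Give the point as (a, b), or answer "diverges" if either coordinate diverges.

(3, -1)

U is separable, so gradient descent decouples: a follows -∂U/∂a, b follows -∂U/∂b.
∂U/∂a = -12(a - 4)(a - 3)(a + 2); at a=-1 this is -240, so a increases.
∂U/∂b = -4(b - 2)(b + 1)(b + 4); at b=0 this is 32, so b decreases.
a converges to its nearest critical value 3 (a local min of the a-part); b converges to -1. The iterate converges to (3, -1).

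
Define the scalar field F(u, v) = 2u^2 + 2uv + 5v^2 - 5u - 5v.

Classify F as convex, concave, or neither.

convex

F is quadratic, so its Hessian is the constant matrix H = [[4, 2], [2, 10]].
det(H) = 36, tr(H) = 14.
det(H) > 0 and tr(H) > 0, so H is positive definite everywhere: convex.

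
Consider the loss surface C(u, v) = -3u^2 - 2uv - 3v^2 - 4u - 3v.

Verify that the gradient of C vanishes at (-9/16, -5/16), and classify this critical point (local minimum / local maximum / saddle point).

local maximum

∇C = (-6u - 2v - 4, -2u - 6v - 3); substituting (-9/16, -5/16) gives ∇C = (0, 0), so (-9/16, -5/16) is indeed a critical point.
The Hessian of C is constant: H = [[-6, -2], [-2, -6]].
det(H) = (-6)·(-6) − (-2)² = 32.
det(H) > 0 and tr(H) = -12 < 0, so H is negative definite and the point is a local maximum.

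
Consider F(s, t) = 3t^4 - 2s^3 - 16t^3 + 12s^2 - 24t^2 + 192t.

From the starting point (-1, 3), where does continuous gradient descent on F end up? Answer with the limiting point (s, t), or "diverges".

F is separable, so gradient descent decouples: s follows -∂F/∂s, t follows -∂F/∂t.
∂F/∂s = -6s(s - 4); at s=-1 this is -30, so s increases.
∂F/∂t = 12(t - 4)(t - 2)(t + 2); at t=3 this is -60, so t increases.
s converges to its nearest critical value 0 (a local min of the s-part); t converges to 4. The iterate converges to (0, 4).

(0, 4)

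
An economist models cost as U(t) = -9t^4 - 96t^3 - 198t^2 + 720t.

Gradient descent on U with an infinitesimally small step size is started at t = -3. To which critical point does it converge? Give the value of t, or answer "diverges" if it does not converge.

-4

U'(t) = -36(t - 1)(t + 4)(t + 5), so U'(-3) = 288.
Gradient descent moves in the -U' direction, i.e. t is decreasing.
The nearest critical point in that direction is t = -4, where U'' = 180 > 0 (a local minimum). The iterate converges there.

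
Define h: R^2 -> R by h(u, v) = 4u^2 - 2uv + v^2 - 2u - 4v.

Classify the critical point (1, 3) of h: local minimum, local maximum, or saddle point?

The Hessian of h is constant: H = [[8, -2], [-2, 2]].
det(H) = 8·2 − (-2)² = 12.
det(H) > 0 and tr(H) = 10 > 0, so H is positive definite and the point is a local minimum.

local minimum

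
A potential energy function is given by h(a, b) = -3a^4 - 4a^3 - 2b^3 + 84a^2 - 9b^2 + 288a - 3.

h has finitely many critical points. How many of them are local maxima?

2

h separates as a function of a plus a function of b, so ∇h=0 decouples.
∂h/∂a = -12(a - 4)(a + 2)(a + 3) = 0 at a ∈ {-3, -2, 4}; ∂h/∂b = -6b(b + 3) = 0 at b ∈ {-3, 0}.
The Hessian is diagonal: diag(h_aa, h_bb). Second derivatives: h_aa(-3)=-84, h_aa(-2)=72, h_aa(4)=-504; h_bb(-3)=18, h_bb(0)=-18.
Local maxima occur where both diagonal entries negative: (-3, 0), (4, 0). Count: 2.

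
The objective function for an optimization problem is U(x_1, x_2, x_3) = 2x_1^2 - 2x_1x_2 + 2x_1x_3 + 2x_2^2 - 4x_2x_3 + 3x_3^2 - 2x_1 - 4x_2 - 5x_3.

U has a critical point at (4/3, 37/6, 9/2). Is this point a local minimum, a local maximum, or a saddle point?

local minimum

The Hessian is constant: H = [[4, -2, 2], [-2, 4, -4], [2, -4, 6]].
Leading principal minors: Δ₁ = 4, Δ₂ = 12, Δ₃ = 24.
All leading minors are positive, so H is positive definite: a local minimum.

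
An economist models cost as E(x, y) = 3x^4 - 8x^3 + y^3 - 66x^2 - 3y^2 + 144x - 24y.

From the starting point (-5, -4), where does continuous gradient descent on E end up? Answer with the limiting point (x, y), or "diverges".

diverges

E is separable, so gradient descent decouples: x follows -∂E/∂x, y follows -∂E/∂y.
∂E/∂x = 12(x - 4)(x - 1)(x + 3); at x=-5 this is -1296, so x increases.
∂E/∂y = 3(y - 4)(y + 2); at y=-4 this is 48, so y decreases.
The y-coordinate has no critical point in that direction and runs off to infinity.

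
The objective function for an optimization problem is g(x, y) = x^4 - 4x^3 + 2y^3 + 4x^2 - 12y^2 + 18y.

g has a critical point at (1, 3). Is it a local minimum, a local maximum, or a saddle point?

saddle point

The mixed partial ∂²g/∂x∂y is 0, so the Hessian at any point is diag(g_xx, g_yy) = diag(4(3x^2 - 6x + 2), 12(y - 2)).
At (1, 3): H = diag(-4, 12).
The eigenvalues have opposite signs, so H is indefinite: a saddle point.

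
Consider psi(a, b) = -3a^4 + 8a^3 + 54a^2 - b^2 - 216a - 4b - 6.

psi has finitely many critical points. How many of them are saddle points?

1

psi separates as a function of a plus a function of b, so ∇psi=0 decouples.
∂psi/∂a = -12(a - 3)(a - 2)(a + 3) = 0 at a ∈ {-3, 2, 3}; ∂psi/∂b = -2(b + 2) = 0 at b ∈ {-2}.
The Hessian is diagonal: diag(psi_aa, psi_bb). Second derivatives: psi_aa(-3)=-360, psi_aa(2)=60, psi_aa(3)=-72; psi_bb(-2)=-2.
Saddle points occur where the two diagonal entries have opposite signs: (2, -2). Count: 1.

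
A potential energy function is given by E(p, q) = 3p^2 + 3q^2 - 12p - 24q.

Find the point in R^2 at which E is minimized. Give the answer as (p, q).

(2, 4)

E(p,q) separates as A(p) + B(q), so its minimum is min A + min B.
A'(p) = 6p - 12 vanishes at p ∈ {2}; B'(q) = 6q - 24 vanishes at q ∈ {4}.
Local minima of A (where A''>0): A(2)=-12. Local minima of B: B(4)=-48.
So the global minimum of E is A(2) + B(4) = -12 − 48 = -60, attained at (2, 4).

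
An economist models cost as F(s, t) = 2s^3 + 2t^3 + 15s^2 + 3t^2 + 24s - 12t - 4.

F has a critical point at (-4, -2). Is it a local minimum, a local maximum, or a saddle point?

local maximum

The mixed partial ∂²F/∂s∂t is 0, so the Hessian at any point is diag(F_ss, F_tt) = diag(6(2s + 5), 6(2t + 1)).
At (-4, -2): H = diag(-18, -18).
Both eigenvalues are negative, so H is negative definite: a local maximum.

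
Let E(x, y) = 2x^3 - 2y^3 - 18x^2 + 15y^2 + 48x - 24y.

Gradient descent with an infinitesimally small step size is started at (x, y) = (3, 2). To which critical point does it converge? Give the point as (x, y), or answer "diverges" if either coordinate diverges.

E is separable, so gradient descent decouples: x follows -∂E/∂x, y follows -∂E/∂y.
∂E/∂x = 6(x - 4)(x - 2); at x=3 this is -6, so x increases.
∂E/∂y = -6(y - 4)(y - 1); at y=2 this is 12, so y decreases.
x converges to its nearest critical value 4 (a local min of the x-part); y converges to 1. The iterate converges to (4, 1).

(4, 1)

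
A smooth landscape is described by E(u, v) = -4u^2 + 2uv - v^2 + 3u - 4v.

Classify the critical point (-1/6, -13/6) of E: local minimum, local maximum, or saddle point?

The Hessian of E is constant: H = [[-8, 2], [2, -2]].
det(H) = (-8)·(-2) − 2² = 12.
det(H) > 0 and tr(H) = -10 < 0, so H is negative definite and the point is a local maximum.

local maximum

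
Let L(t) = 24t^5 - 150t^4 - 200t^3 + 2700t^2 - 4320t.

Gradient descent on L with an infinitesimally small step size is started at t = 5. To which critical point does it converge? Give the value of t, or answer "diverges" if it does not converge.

4

L'(t) = 120(t - 4)(t - 3)(t - 1)(t + 3), so L'(5) = 7680.
Gradient descent moves in the -L' direction, i.e. t is decreasing.
The nearest critical point in that direction is t = 4, where L'' = 2520 > 0 (a local minimum). The iterate converges there.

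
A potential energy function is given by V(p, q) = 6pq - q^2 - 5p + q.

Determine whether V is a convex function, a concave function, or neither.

V is quadratic, so its Hessian is the constant matrix H = [[0, 6], [6, -2]].
det(H) = -36, tr(H) = -2.
det(H) < 0, so H is indefinite: neither convex nor concave.

neither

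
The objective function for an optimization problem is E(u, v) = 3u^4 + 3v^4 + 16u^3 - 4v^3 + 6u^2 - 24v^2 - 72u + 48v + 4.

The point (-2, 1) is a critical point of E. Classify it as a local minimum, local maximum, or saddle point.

local maximum

The mixed partial ∂²E/∂u∂v is 0, so the Hessian at any point is diag(E_uu, E_vv) = diag(12(3u^2 + 8u + 1), 12(3v^2 - 2v - 4)).
At (-2, 1): H = diag(-36, -36).
Both eigenvalues are negative, so H is negative definite: a local maximum.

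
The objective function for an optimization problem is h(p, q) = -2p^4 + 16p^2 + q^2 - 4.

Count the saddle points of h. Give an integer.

h separates as a function of p plus a function of q, so ∇h=0 decouples.
∂h/∂p = -8p(p - 2)(p + 2) = 0 at p ∈ {-2, 0, 2}; ∂h/∂q = 2q = 0 at q ∈ {0}.
The Hessian is diagonal: diag(h_pp, h_qq). Second derivatives: h_pp(-2)=-64, h_pp(0)=32, h_pp(2)=-64; h_qq(0)=2.
Saddle points occur where the two diagonal entries have opposite signs: (-2, 0), (2, 0). Count: 2.

2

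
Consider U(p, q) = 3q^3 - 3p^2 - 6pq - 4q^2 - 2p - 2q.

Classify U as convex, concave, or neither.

neither

The term 3q^3 is cubic, so the Hessian is not constant.
∂²U/∂q² = 18q - 8, which takes both signs as q varies (negative for sufficiently negative q). A diagonal entry of the Hessian changing sign means the Hessian is neither positive- nor negative-semidefinite on all of R^2.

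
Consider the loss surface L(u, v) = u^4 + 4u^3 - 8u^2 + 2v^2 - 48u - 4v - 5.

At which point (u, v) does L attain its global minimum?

L(u,v) separates as P(u) + Q(v) − 5, so its minimum is min P + min Q − 5.
P'(u) = 4(u - 2)(u + 2)(u + 3) vanishes at u ∈ {-3, -2, 2}; Q'(v) = 4v - 4 vanishes at v ∈ {1}.
Local minima of P (where P''>0): P(-3)=45, P(2)=-80. Local minima of Q: Q(1)=-2.
So the global minimum of L is P(2) + Q(1) − 5 = -80 − 2 − 5 = -87, attained at (2, 1).

(2, 1)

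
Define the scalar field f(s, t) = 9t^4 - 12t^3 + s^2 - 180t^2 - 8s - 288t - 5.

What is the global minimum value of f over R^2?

f(s,t) separates as P(s) + Q(t) − 5, so its minimum is min P + min Q − 5.
P'(s) = 2s - 8 vanishes at s ∈ {4}; Q'(t) = 36(t - 4)(t + 1)(t + 2) vanishes at t ∈ {-2, -1, 4}.
Local minima of P (where P''>0): P(4)=-16. Local minima of Q: Q(-2)=96, Q(4)=-2496.
So the global minimum of f is P(4) + Q(4) − 5 = -16 − 2496 − 5 = -2517, attained at (4, 4).

-2517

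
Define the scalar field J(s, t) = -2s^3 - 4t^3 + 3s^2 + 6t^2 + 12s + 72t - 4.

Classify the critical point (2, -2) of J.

saddle point

The mixed partial ∂²J/∂s∂t is 0, so the Hessian at any point is diag(J_ss, J_tt) = diag(6(-2s + 1), 12(-2t + 1)).
At (2, -2): H = diag(-18, 60).
The eigenvalues have opposite signs, so H is indefinite: a saddle point.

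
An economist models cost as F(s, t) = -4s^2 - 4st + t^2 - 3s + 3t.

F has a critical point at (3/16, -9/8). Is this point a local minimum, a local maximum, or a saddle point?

The Hessian of F is constant: H = [[-8, -4], [-4, 2]].
det(H) = (-8)·2 − (-4)² = -32.
Since det(H) < 0, H is indefinite and the critical point is a saddle point.

saddle point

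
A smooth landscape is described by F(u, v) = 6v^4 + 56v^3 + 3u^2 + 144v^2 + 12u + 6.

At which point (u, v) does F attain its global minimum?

(-2, 0)

F(u,v) separates as P(u) + Q(v) + 6, so its minimum is min P + min Q + 6.
P'(u) = 6u + 12 vanishes at u ∈ {-2}; Q'(v) = 24v(v + 3)(v + 4) vanishes at v ∈ {-4, -3, 0}.
Local minima of P (where P''>0): P(-2)=-12. Local minima of Q: Q(-4)=256, Q(0)=0.
So the global minimum of F is P(-2) + Q(0) + 6 = -12 + 0 + 6 = -6, attained at (-2, 0).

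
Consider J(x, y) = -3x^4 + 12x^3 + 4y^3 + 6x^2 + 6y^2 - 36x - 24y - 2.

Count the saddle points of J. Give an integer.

J separates as a function of x plus a function of y, so ∇J=0 decouples.
∂J/∂x = -12(x - 3)(x - 1)(x + 1) = 0 at x ∈ {-1, 1, 3}; ∂J/∂y = 12(y - 1)(y + 2) = 0 at y ∈ {-2, 1}.
The Hessian is diagonal: diag(J_xx, J_yy). Second derivatives: J_xx(-1)=-96, J_xx(1)=48, J_xx(3)=-96; J_yy(-2)=-36, J_yy(1)=36.
Saddle points occur where the two diagonal entries have opposite signs: (-1, 1), (1, -2), (3, 1). Count: 3.

3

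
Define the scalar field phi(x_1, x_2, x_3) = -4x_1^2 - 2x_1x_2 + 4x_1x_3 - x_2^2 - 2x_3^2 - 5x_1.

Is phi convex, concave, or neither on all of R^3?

phi is quadratic, so its Hessian is the constant matrix H = [[-8, -2, 4], [-2, -2, 0], [4, 0, -4]].
Leading principal minors: -8, 12, -16.
Signs alternate −, +, − ⇒ H ≺ 0 ⇒ concave.

concave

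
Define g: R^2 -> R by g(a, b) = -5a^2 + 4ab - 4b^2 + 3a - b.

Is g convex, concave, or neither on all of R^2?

concave

g is quadratic, so its Hessian is the constant matrix H = [[-10, 4], [4, -8]].
det(H) = 64, tr(H) = -18.
det(H) > 0 and tr(H) < 0, so H is negative definite everywhere: concave.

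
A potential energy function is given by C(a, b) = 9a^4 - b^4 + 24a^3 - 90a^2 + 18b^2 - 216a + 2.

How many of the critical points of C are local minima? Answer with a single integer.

2

C separates as a function of a plus a function of b, so ∇C=0 decouples.
∂C/∂a = 36(a - 2)(a + 1)(a + 3) = 0 at a ∈ {-3, -1, 2}; ∂C/∂b = -4b(b - 3)(b + 3) = 0 at b ∈ {-3, 0, 3}.
The Hessian is diagonal: diag(C_aa, C_bb). Second derivatives: C_aa(-3)=360, C_aa(-1)=-216, C_aa(2)=540; C_bb(-3)=-72, C_bb(0)=36, C_bb(3)=-72.
Local minima occur where both diagonal entries positive: (-3, 0), (2, 0). Count: 2.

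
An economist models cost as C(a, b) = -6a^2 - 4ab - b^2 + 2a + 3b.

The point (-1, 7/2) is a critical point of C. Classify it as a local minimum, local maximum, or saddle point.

local maximum

The Hessian of C is constant: H = [[-12, -4], [-4, -2]].
det(H) = (-12)·(-2) − (-4)² = 8.
det(H) > 0 and tr(H) = -14 < 0, so H is negative definite and the point is a local maximum.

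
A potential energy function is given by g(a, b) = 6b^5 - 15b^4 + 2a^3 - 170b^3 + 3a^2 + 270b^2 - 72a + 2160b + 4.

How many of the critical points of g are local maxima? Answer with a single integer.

g separates as a function of a plus a function of b, so ∇g=0 decouples.
∂g/∂a = 6(a - 3)(a + 4) = 0 at a ∈ {-4, 3}; ∂g/∂b = 30(b - 4)(b - 3)(b + 2)(b + 3) = 0 at b ∈ {-3, -2, 3, 4}.
The Hessian is diagonal: diag(g_aa, g_bb). Second derivatives: g_aa(-4)=-42, g_aa(3)=42; g_bb(-3)=-1260, g_bb(-2)=900, g_bb(3)=-900, g_bb(4)=1260.
Local maxima occur where both diagonal entries negative: (-4, -3), (-4, 3). Count: 2.

2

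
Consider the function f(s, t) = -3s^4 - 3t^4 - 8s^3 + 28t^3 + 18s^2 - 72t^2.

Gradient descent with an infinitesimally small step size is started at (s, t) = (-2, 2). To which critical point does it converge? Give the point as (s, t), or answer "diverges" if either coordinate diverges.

(0, 3)

f is separable, so gradient descent decouples: s follows -∂f/∂s, t follows -∂f/∂t.
∂f/∂s = -12s(s - 1)(s + 3); at s=-2 this is -72, so s increases.
∂f/∂t = -12t(t - 4)(t - 3); at t=2 this is -48, so t increases.
s converges to its nearest critical value 0 (a local min of the s-part); t converges to 3. The iterate converges to (0, 3).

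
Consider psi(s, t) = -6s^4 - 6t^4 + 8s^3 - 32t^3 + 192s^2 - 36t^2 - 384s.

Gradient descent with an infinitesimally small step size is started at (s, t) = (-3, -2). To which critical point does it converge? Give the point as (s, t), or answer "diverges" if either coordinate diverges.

(1, -1)

psi is separable, so gradient descent decouples: s follows -∂psi/∂s, t follows -∂psi/∂t.
∂psi/∂s = -24(s - 4)(s - 1)(s + 4); at s=-3 this is -672, so s increases.
∂psi/∂t = -24t(t + 1)(t + 3); at t=-2 this is -48, so t increases.
s converges to its nearest critical value 1 (a local min of the s-part); t converges to -1. The iterate converges to (1, -1).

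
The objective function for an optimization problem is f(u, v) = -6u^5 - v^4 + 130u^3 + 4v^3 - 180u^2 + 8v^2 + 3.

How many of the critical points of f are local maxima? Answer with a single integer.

4

f separates as a function of u plus a function of v, so ∇f=0 decouples.
∂f/∂u = -30u(u - 3)(u - 1)(u + 4) = 0 at u ∈ {-4, 0, 1, 3}; ∂f/∂v = -4v(v - 4)(v + 1) = 0 at v ∈ {-1, 0, 4}.
The Hessian is diagonal: diag(f_uu, f_vv). Second derivatives: f_uu(-4)=4200, f_uu(0)=-360, f_uu(1)=300, f_uu(3)=-1260; f_vv(-1)=-20, f_vv(0)=16, f_vv(4)=-80.
Local maxima occur where both diagonal entries negative: (0, -1), (0, 4), (3, -1), (3, 4). Count: 4.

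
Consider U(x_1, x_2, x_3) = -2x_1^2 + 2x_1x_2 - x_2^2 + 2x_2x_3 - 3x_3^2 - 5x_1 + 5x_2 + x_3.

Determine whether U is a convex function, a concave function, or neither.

concave

U is quadratic, so its Hessian is the constant matrix H = [[-4, 2, 0], [2, -2, 2], [0, 2, -6]].
Leading principal minors: -4, 4, -8.
Signs alternate −, +, − ⇒ H ≺ 0 ⇒ concave.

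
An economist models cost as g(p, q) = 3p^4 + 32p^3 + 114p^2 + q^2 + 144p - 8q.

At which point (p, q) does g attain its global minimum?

(-1, 4)

g(p,q) separates as A(p) + B(q), so its minimum is min A + min B.
A'(p) = 12(p + 1)(p + 3)(p + 4) vanishes at p ∈ {-4, -3, -1}; B'(q) = 2q - 8 vanishes at q ∈ {4}.
Local minima of A (where A''>0): A(-4)=-32, A(-1)=-59. Local minima of B: B(4)=-16.
So the global minimum of g is A(-1) + B(4) = -59 − 16 = -75, attained at (-1, 4).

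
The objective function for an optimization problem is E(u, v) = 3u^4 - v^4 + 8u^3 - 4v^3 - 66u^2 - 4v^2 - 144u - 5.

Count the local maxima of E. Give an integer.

2

E separates as a function of u plus a function of v, so ∇E=0 decouples.
∂E/∂u = 12(u - 3)(u + 1)(u + 4) = 0 at u ∈ {-4, -1, 3}; ∂E/∂v = -4v(v + 1)(v + 2) = 0 at v ∈ {-2, -1, 0}.
The Hessian is diagonal: diag(E_uu, E_vv). Second derivatives: E_uu(-4)=252, E_uu(-1)=-144, E_uu(3)=336; E_vv(-2)=-8, E_vv(-1)=4, E_vv(0)=-8.
Local maxima occur where both diagonal entries negative: (-1, -2), (-1, 0). Count: 2.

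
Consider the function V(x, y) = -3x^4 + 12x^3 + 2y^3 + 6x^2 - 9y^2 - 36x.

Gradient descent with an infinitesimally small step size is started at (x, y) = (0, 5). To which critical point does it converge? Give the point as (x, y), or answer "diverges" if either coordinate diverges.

(1, 3)

V is separable, so gradient descent decouples: x follows -∂V/∂x, y follows -∂V/∂y.
∂V/∂x = -12(x - 3)(x - 1)(x + 1); at x=0 this is -36, so x increases.
∂V/∂y = 6y(y - 3); at y=5 this is 60, so y decreases.
x converges to its nearest critical value 1 (a local min of the x-part); y converges to 3. The iterate converges to (1, 3).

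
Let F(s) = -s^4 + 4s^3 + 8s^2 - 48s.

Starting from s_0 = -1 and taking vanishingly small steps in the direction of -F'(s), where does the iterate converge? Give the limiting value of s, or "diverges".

2

F'(s) = -4(s - 3)(s - 2)(s + 2), so F'(-1) = -48.
Gradient descent moves in the -F' direction, i.e. s is increasing.
The nearest critical point in that direction is s = 2, where F'' = 16 > 0 (a local minimum). The iterate converges there.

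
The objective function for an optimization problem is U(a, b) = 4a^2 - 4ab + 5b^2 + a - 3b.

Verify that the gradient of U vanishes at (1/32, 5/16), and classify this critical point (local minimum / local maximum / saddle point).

local minimum

∇U = (8a - 4b + 1, -4a + 10b - 3); substituting (1/32, 5/16) gives ∇U = (0, 0), so (1/32, 5/16) is indeed a critical point.
The Hessian of U is constant: H = [[8, -4], [-4, 10]].
det(H) = 8·10 − (-4)² = 64.
det(H) > 0 and tr(H) = 18 > 0, so H is positive definite and the point is a local minimum.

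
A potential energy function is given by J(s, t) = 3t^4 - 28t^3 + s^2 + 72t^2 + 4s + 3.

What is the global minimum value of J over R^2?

-1

J(s,t) separates as P(s) + Q(t) + 3, so its minimum is min P + min Q + 3.
P'(s) = 2s + 4 vanishes at s ∈ {-2}; Q'(t) = 12t(t - 4)(t - 3) vanishes at t ∈ {0, 3, 4}.
Local minima of P (where P''>0): P(-2)=-4. Local minima of Q: Q(0)=0, Q(4)=128.
So the global minimum of J is P(-2) + Q(0) + 3 = -4 + 0 + 3 = -1, attained at (-2, 0).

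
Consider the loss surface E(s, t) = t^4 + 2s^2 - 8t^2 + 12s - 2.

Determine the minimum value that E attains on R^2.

-36

E(s,t) separates as P(s) + Q(t) − 2, so its minimum is min P + min Q − 2.
P'(s) = 4s + 12 vanishes at s ∈ {-3}; Q'(t) = 4t(t - 2)(t + 2) vanishes at t ∈ {-2, 0, 2}.
Local minima of P (where P''>0): P(-3)=-18. Local minima of Q: Q(-2)=-16, Q(2)=-16.
So the global minimum of E is P(-3) + Q(-2) − 2 = -18 − 16 − 2 = -36, attained at (-3, -2).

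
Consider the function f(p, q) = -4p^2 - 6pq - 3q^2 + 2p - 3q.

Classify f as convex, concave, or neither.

f is quadratic, so its Hessian is the constant matrix H = [[-8, -6], [-6, -6]].
det(H) = 12, tr(H) = -14.
det(H) > 0 and tr(H) < 0, so H is negative definite everywhere: concave.

concave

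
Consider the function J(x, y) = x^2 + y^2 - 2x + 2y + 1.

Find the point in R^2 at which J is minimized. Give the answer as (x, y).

J(x,y) separates as P(x) + Q(y) + 1, so its minimum is min P + min Q + 1.
P'(x) = 2x - 2 vanishes at x ∈ {1}; Q'(y) = 2y + 2 vanishes at y ∈ {-1}.
Local minima of P (where P''>0): P(1)=-1. Local minima of Q: Q(-1)=-1.
So the global minimum of J is P(1) + Q(-1) + 1 = -1 − 1 + 1 = -1, attained at (1, -1).

(1, -1)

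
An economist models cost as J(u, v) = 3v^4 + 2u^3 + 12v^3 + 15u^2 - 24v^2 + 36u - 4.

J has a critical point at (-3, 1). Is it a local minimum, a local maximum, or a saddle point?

saddle point

The mixed partial ∂²J/∂u∂v is 0, so the Hessian at any point is diag(J_uu, J_vv) = diag(6(2u + 5), 12(3v^2 + 6v - 4)).
At (-3, 1): H = diag(-6, 60).
The eigenvalues have opposite signs, so H is indefinite: a saddle point.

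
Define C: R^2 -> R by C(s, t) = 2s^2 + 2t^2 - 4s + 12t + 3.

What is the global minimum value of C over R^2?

C(s,t) separates as P(s) + Q(t) + 3, so its minimum is min P + min Q + 3.
P'(s) = 4s - 4 vanishes at s ∈ {1}; Q'(t) = 4(t + 3) vanishes at t ∈ {-3}.
Local minima of P (where P''>0): P(1)=-2. Local minima of Q: Q(-3)=-18.
So the global minimum of C is P(1) + Q(-3) + 3 = -2 − 18 + 3 = -17, attained at (1, -3).

-17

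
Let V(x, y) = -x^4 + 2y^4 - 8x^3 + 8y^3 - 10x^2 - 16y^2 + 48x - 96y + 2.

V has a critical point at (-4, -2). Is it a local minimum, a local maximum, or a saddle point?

local maximum

The mixed partial ∂²V/∂x∂y is 0, so the Hessian at any point is diag(V_xx, V_yy) = diag(-4(3x^2 + 12x + 5), 8(3y^2 + 6y - 4)).
At (-4, -2): H = diag(-20, -32).
Both eigenvalues are negative, so H is negative definite: a local maximum.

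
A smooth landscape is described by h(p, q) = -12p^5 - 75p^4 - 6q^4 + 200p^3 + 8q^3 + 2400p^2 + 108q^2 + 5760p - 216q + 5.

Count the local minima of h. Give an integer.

2

h separates as a function of p plus a function of q, so ∇h=0 decouples.
∂h/∂p = -60(p - 4)(p + 2)(p + 3)(p + 4) = 0 at p ∈ {-4, -3, -2, 4}; ∂h/∂q = -24(q - 3)(q - 1)(q + 3) = 0 at q ∈ {-3, 1, 3}.
The Hessian is diagonal: diag(h_pp, h_qq). Second derivatives: h_pp(-4)=960, h_pp(-3)=-420, h_pp(-2)=720, h_pp(4)=-20160; h_qq(-3)=-576, h_qq(1)=192, h_qq(3)=-288.
Local minima occur where both diagonal entries positive: (-4, 1), (-2, 1). Count: 2.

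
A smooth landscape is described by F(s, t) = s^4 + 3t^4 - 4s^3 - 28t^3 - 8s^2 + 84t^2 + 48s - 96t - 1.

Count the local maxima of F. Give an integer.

F separates as a function of s plus a function of t, so ∇F=0 decouples.
∂F/∂s = 4(s - 3)(s - 2)(s + 2) = 0 at s ∈ {-2, 2, 3}; ∂F/∂t = 12(t - 4)(t - 2)(t - 1) = 0 at t ∈ {1, 2, 4}.
The Hessian is diagonal: diag(F_ss, F_tt). Second derivatives: F_ss(-2)=80, F_ss(2)=-16, F_ss(3)=20; F_tt(1)=36, F_tt(2)=-24, F_tt(4)=72.
Local maxima occur where both diagonal entries negative: (2, 2). Count: 1.

1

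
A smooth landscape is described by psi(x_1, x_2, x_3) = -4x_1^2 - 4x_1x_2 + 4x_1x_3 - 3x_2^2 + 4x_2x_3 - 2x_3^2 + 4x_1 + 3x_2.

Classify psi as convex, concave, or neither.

psi is quadratic, so its Hessian is the constant matrix H = [[-8, -4, 4], [-4, -6, 4], [4, 4, -4]].
Leading principal minors: -8, 32, -32.
Signs alternate −, +, − ⇒ H ≺ 0 ⇒ concave.

concave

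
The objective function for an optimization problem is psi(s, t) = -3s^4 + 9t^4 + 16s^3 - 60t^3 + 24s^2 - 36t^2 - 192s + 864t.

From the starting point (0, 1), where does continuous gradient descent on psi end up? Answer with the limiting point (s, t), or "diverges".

(2, -2)

psi is separable, so gradient descent decouples: s follows -∂psi/∂s, t follows -∂psi/∂t.
∂psi/∂s = -12(s - 4)(s - 2)(s + 2); at s=0 this is -192, so s increases.
∂psi/∂t = 36(t - 4)(t - 3)(t + 2); at t=1 this is 648, so t decreases.
s converges to its nearest critical value 2 (a local min of the s-part); t converges to -2. The iterate converges to (2, -2).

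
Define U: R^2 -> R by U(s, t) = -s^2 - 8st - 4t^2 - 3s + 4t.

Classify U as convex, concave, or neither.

U is quadratic, so its Hessian is the constant matrix H = [[-2, -8], [-8, -8]].
det(H) = -48, tr(H) = -10.
det(H) < 0, so H is indefinite: neither convex nor concave.

neither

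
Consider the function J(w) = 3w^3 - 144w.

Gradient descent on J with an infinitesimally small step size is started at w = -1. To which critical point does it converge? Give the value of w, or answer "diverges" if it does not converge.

4

J'(w) = 9(w - 4)(w + 4), so J'(-1) = -135.
Gradient descent moves in the -J' direction, i.e. w is increasing.
The nearest critical point in that direction is w = 4, where J'' = 72 > 0 (a local minimum). The iterate converges there.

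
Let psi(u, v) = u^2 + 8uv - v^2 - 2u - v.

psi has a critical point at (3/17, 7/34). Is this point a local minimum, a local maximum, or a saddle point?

The Hessian of psi is constant: H = [[2, 8], [8, -2]].
det(H) = 2·(-2) − 8² = -68.
Since det(H) < 0, H is indefinite and the critical point is a saddle point.

saddle point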